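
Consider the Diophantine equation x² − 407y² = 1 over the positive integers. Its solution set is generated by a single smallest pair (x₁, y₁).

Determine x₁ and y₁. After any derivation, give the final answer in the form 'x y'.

2663 132

√407 → a₀=20, period (5,1,2,1,5,40); ℓ=6 even so k=5
k=0  a_k=20  p_k/q_k = 20/1
…
k=2  a_k=1  p_k/q_k = 121/6
k=3  a_k=2  p_k/q_k = 343/17
k=4  a_k=1  p_k/q_k = 464/23
k=5  a_k=5  p_k/q_k = 2663/132
fundamental: x₁=2663, y₁=132  (since 7091569 − 407·17424 = 1)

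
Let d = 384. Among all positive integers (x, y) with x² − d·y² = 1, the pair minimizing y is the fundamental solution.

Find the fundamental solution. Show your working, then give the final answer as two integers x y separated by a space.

√384 = [19; 1,1,2,9,2,1,1,38, …], period ℓ=8 (even) → k=7
k=0  a_k=19  p_k/q_k = 19/1
…
k=4  a_k=9  p_k/q_k = 921/47
…
k=6  a_k=1  p_k/q_k = 2861/146
k=7  a_k=1  p_k/q_k = 4801/245
fundamental: x₁=4801, y₁=245  (since 23049601 − 384·60025 = 1)

4801 245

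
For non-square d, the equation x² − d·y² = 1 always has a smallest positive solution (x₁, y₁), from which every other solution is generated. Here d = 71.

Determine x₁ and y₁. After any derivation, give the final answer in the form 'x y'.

d=71: √d = [8; 2,2,1,7,1,2,2,16] (ℓ=8, even), read p_7/q_7
step 0: (8, 1)  from 8·(1,0) + (0,1)
step 1: (17, 2)  from 2·(8,1) + (1,0)
step 2: (42, 5)  from 2·(17,2) + (8,1)
step 3: (59, 7)  from 1·(42,5) + (17,2)
…
step 6: (1483, 176)  from 2·(514,61) + (455,54)
step 7: (3480, 413)  from 2·(1483,176) + (514,61)
fundamental: x₁=3480, y₁=413  (since 12110400 − 71·170569 = 1)

3480 413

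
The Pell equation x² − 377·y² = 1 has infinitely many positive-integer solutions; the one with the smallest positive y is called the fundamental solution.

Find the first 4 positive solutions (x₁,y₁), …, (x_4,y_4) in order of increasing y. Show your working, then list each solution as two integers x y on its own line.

√377 = [19; 2,2,2,38, …], period ℓ=4 (even) → k=3
a_0=19:  p_0=19·1+0=19,  q_0=19·0+1=1
…
a_2=2:  p_2=2·39+19=97,  q_2=2·2+1=5
a_3=2:  p_3=2·97+39=233,  q_3=2·5+2=12
fundamental: x₁=233, y₁=12  (since 54289 − 377·144 = 1)
n=2: (233,12)∘(233,12) = (233·233+377·12·12, 233·12+12·233) = (108577,5592)
n=3: (108577,5592)∘(233,12) = (233·108577+377·12·5592, 233·5592+12·108577) = (50596649,2605860)
n=4: (50596649,2605860)∘(233,12) = (233·50596649+377·12·2605860, 233·2605860+12·50596649) = (23577929857,1214325168)

233 12
108577 5592
50596649 2605860
23577929857 1214325168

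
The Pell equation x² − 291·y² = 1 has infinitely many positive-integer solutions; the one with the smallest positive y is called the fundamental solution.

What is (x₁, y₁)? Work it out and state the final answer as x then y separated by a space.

[17; 17,34] for √291; ℓ=2 ⇒ convergent index 1
k=0  a_k=17  p_k/q_k = 17/1
k=1  a_k=17  p_k/q_k = 290/17
fundamental: x₁=290, y₁=17  (since 84100 − 291·289 = 1)

290 17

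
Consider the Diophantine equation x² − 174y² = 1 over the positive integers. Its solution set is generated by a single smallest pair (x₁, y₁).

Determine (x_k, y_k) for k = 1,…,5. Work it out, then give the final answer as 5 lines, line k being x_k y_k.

[13; 5,4,5,26] for √174; ℓ=4 ⇒ convergent index 3
a_0=13:  p_0=13·1+0=13,  q_0=13·0+1=1
a_1=5:  p_1=5·13+1=66,  q_1=5·1+0=5
a_2=4:  p_2=4·66+13=277,  q_2=4·5+1=21
a_3=5:  p_3=5·277+66=1451,  q_3=5·21+5=110
fundamental: x₁=1451, y₁=110  (since 2105401 − 174·12100 = 1)
n=2: (1451,110)∘(1451,110) = (1451·1451+174·110·110, 1451·110+110·1451) = (4210801,319220)
n=3: (4210801,319220)∘(1451,110) = (1451·4210801+174·110·319220, 1451·319220+110·4210801) = (12219743051,926376330)
n=4: (12219743051,926376330)∘(1451,110) = (1451·12219743051+174·110·926376330, 1451·926376330+110·12219743051) = (35461690123201,2688343790440)
n=5: (35461690123201,2688343790440)∘(1451,110) = (1451·35461690123201+174·110·2688343790440, 1451·2688343790440+110·35461690123201) = (102909812517786251,7801572753480550)

1451 110
4210801 319220
12219743051 926376330
35461690123201 2688343790440
102909812517786251 7801572753480550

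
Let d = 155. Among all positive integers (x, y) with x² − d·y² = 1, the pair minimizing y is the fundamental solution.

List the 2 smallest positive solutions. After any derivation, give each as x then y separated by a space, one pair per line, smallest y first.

249 20
124001 9960

√155 = [12; 2,4,2,24, …], period ℓ=4 (even) → k=3
i=0: a=12 ⇒ p=12, q=1
i=1: a=2 ⇒ p=25, q=2
i=2: a=4 ⇒ p=112, q=9
i=3: a=2 ⇒ p=249, q=20
fundamental: x₁=249, y₁=20  (since 62001 − 155·400 = 1)
n=2: (249,20)∘(249,20) = (249·249+155·20·20, 249·20+20·249) = (124001,9960)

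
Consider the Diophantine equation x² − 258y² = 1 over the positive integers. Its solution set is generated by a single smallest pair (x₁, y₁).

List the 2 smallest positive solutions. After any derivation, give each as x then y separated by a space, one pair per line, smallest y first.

d=258: √d = [16; 16,32] (ℓ=2, even), read p_1/q_1
i=0: a=16 ⇒ p=16, q=1
i=1: a=16 ⇒ p=257, q=16
→ (257, 16).  Check: 257²=66049, 258·16²=66048, difference 1.
(257+16√258)^2 = 132097 + 8224√258

257 16
132097 8224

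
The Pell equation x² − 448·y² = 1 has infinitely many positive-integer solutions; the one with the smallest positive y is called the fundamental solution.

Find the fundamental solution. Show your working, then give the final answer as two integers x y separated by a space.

√448 = [21; 6,42, …], period ℓ=2 (even) → k=1
step 0: (21, 1)  from 21·(1,0) + (0,1)
step 1: (127, 6)  from 6·(21,1) + (1,0)
→ (127, 6).  Check: 127²=16129, 448·6²=16128, difference 1.

127 6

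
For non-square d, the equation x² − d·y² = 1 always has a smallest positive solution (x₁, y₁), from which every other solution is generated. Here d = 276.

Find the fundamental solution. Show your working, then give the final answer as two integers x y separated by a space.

7775 468

√276 → a₀=16, period (1,1,1,1,2,2,2,1,1,1,1,32); ℓ=12 even so k=11
i=0: a=16 ⇒ p=16, q=1
i=1: a=1 ⇒ p=17, q=1
…
i=3: a=1 ⇒ p=50, q=3
…
i=5: a=2 ⇒ p=216, q=13
…
i=8: a=1 ⇒ p=1761, q=106
…
i=10: a=1 ⇒ p=4768, q=287
i=11: a=1 ⇒ p=7775, q=468
fundamental: x₁=7775, y₁=468  (since 60450625 − 276·219024 = 1)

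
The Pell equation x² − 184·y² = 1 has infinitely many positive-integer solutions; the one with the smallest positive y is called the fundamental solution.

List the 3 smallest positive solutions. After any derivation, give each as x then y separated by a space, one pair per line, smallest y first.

24335 1794
1184384449 87313980
57643991108495 4249571404806

√184 → a₀=13, period (1,1,3,2,1,2,1,2,3,1,1,26); ℓ=12 even so k=11
step 0: (13, 1)  from 13·(1,0) + (0,1)
…
step 2: (27, 2)  from 1·(14,1) + (13,1)
step 3: (95, 7)  from 3·(27,2) + (14,1)
step 4: (217, 16)  from 2·(95,7) + (27,2)
step 5: (312, 23)  from 1·(217,16) + (95,7)
…
step 10: (13741, 1013)  from 1·(10594,781) + (3147,232)
step 11: (24335, 1794)  from 1·(13741,1013) + (10594,781)
(x₁, y₁) = (24335, 1794);  24335² − 184·1794² = 1 ✓
n=2: (24335,1794)∘(24335,1794) = (24335·24335+184·1794·1794, 24335·1794+1794·24335) = (1184384449,87313980)
n=3: (1184384449,87313980)∘(24335,1794) = (24335·1184384449+184·1794·87313980, 24335·87313980+1794·1184384449) = (57643991108495,4249571404806)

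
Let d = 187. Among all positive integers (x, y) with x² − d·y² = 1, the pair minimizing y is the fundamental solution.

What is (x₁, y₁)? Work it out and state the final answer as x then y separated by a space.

1682 123

d=187: √d = [13; 1,2,13,2,1,26] (ℓ=6, even), read p_5/q_5
k=0  a_k=13  p_k/q_k = 13/1
k=1  a_k=1  p_k/q_k = 14/1
k=2  a_k=2  p_k/q_k = 41/3
k=3  a_k=13  p_k/q_k = 547/40
k=4  a_k=2  p_k/q_k = 1135/83
k=5  a_k=1  p_k/q_k = 1682/123
(x₁, y₁) = (1682, 123);  1682² − 187·123² = 1 ✓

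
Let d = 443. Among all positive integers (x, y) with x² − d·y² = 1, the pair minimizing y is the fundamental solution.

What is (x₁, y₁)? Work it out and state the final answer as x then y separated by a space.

√443 = [21; 21,42, …], period ℓ=2 (even) → k=1
i=0: a=21 ⇒ p=21, q=1
i=1: a=21 ⇒ p=442, q=21
(x₁, y₁) = (442, 21);  442² − 443·21² = 1 ✓

442 21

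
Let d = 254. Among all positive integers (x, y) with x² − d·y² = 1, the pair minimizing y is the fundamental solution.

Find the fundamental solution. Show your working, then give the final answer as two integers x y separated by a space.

d=254: √d = [15; 1,14,1,30] (ℓ=4, even), read p_3/q_3
step 0: (15, 1)  from 15·(1,0) + (0,1)
step 1: (16, 1)  from 1·(15,1) + (1,0)
step 2: (239, 15)  from 14·(16,1) + (15,1)
step 3: (255, 16)  from 1·(239,15) + (16,1)
→ (255, 16).  Check: 255²=65025, 254·16²=65024, difference 1.

255 16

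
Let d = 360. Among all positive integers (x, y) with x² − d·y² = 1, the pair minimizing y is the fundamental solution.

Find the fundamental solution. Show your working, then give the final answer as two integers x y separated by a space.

d=360: √d = [18; 1,36] (ℓ=2, even), read p_1/q_1
a_0=18:  p_0=18·1+0=18,  q_0=18·0+1=1
a_1=1:  p_1=1·18+1=19,  q_1=1·1+0=1
→ (19, 1).  Check: 19²=361, 360·1²=360, difference 1.

19 1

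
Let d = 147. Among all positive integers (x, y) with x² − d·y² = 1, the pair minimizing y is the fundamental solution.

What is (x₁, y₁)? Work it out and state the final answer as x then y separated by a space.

√147 = [12; 8,24, …], period ℓ=2 (even) → k=1
a_0=12:  p_0=12·1+0=12,  q_0=12·0+1=1
a_1=8:  p_1=8·12+1=97,  q_1=8·1+0=8
(x₁, y₁) = (97, 8);  97² − 147·8² = 1 ✓

97 8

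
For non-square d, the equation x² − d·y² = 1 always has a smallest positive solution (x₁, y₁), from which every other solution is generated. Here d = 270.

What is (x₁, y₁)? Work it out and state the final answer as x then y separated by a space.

√270 = [16; 2,3,6,3,2,32, …], period ℓ=6 (even) → k=5
k=0  a_k=16  p_k/q_k = 16/1
k=1  a_k=2  p_k/q_k = 33/2
…
k=3  a_k=6  p_k/q_k = 723/44
k=4  a_k=3  p_k/q_k = 2284/139
k=5  a_k=2  p_k/q_k = 5291/322
(x₁, y₁) = (5291, 322);  5291² − 270·322² = 1 ✓

5291 322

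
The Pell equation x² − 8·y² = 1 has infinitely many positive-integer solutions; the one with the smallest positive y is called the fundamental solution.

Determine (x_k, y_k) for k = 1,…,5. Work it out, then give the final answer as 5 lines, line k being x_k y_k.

3 1
17 6
99 35
577 204
3363 1189

√8 → a₀=2, period (1,4); ℓ=2 even so k=1
step 0: (2, 1)  from 2·(1,0) + (0,1)
step 1: (3, 1)  from 1·(2,1) + (1,0)
(x₁, y₁) = (3, 1);  3² − 8·1² = 1 ✓
(3+1√8)^2 = 17 + 6√8
(3+1√8)^3 = 99 + 35√8
(3+1√8)^4 = 577 + 204√8
(3+1√8)^5 = 3363 + 1189√8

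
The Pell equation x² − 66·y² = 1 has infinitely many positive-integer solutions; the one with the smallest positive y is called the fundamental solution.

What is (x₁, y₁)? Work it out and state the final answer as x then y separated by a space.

√66 → a₀=8, period (8,16); ℓ=2 even so k=1
i=0: a=8 ⇒ p=8, q=1
i=1: a=8 ⇒ p=65, q=8
(x₁, y₁) = (65, 8);  65² − 66·8² = 1 ✓

65 8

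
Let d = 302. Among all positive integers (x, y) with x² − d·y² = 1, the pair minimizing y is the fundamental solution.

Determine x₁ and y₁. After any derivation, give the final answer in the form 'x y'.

4276623 246092

√302 = [17; 2,1,1,1,4,…,1,2,34, …], period ℓ=16 (even) → k=15
step 0: (17, 1)  from 17·(1,0) + (0,1)
step 1: (35, 2)  from 2·(17,1) + (1,0)
…
step 3: (87, 5)  from 1·(52,3) + (35,2)
step 4: (139, 8)  from 1·(87,5) + (52,3)
…
step 6: (1425, 82)  from 2·(643,37) + (139,8)
step 7: (2068, 119)  from 1·(1425,82) + (643,37)
step 8: (34513, 1986)  from 16·(2068,119) + (1425,82)
…
step 10: (107675, 6196)  from 2·(36581,2105) + (34513,1986)
step 11: (467281, 26889)  from 4·(107675,6196) + (36581,2105)
…
step 13: (1042237, 59974)  from 1·(574956,33085) + (467281,26889)
step 14: (1617193, 93059)  from 1·(1042237,59974) + (574956,33085)
step 15: (4276623, 246092)  from 2·(1617193,93059) + (1042237,59974)
→ (4276623, 246092).  Check: 4276623²=18289504284129, 302·246092²=18289504284128, difference 1.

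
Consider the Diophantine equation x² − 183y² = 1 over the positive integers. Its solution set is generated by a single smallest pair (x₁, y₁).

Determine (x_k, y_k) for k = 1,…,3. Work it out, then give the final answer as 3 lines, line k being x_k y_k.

√183 = [13; 1,1,8,1,1,26, …], period ℓ=6 (even) → k=5
i=0: a=13 ⇒ p=13, q=1
i=1: a=1 ⇒ p=14, q=1
…
i=4: a=1 ⇒ p=257, q=19
i=5: a=1 ⇒ p=487, q=36
(x₁, y₁) = (487, 36);  487² − 183·36² = 1 ✓
n=2: (487,36)∘(487,36) = (487·487+183·36·36, 487·36+36·487) = (474337,35064)
n=3: (474337,35064)∘(487,36) = (487·474337+183·36·35064, 487·35064+36·474337) = (462003751,34152300)

487 36
474337 35064
462003751 34152300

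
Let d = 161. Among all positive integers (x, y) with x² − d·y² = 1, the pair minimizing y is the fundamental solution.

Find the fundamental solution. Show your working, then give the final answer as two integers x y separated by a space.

d=161: √d = [12; 1,2,4,1,2,1,4,2,1,24] (ℓ=10, even), read p_9/q_9
i=0: a=12 ⇒ p=12, q=1
…
i=2: a=2 ⇒ p=38, q=3
i=3: a=4 ⇒ p=165, q=13
…
i=8: a=2 ⇒ p=8108, q=639
i=9: a=1 ⇒ p=11775, q=928
→ (11775, 928).  Check: 11775²=138650625, 161·928²=138650624, difference 1.

11775 928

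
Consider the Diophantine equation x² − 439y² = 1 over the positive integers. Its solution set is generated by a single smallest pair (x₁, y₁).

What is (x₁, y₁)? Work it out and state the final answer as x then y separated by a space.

√439 = [20; 1,19,1,40, …], period ℓ=4 (even) → k=3
step 0: (20, 1)  from 20·(1,0) + (0,1)
…
step 2: (419, 20)  from 19·(21,1) + (20,1)
step 3: (440, 21)  from 1·(419,20) + (21,1)
fundamental: x₁=440, y₁=21  (since 193600 − 439·441 = 1)

440 21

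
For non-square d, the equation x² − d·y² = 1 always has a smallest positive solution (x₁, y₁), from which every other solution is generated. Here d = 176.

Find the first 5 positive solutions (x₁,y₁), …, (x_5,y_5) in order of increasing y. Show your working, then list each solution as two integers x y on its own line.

199 15
79201 5970
31521799 2376045
12545596801 945659940
4993116004999 376370280075

[13; 3,1,3,26] for √176; ℓ=4 ⇒ convergent index 3
k=0  a_k=13  p_k/q_k = 13/1
k=1  a_k=3  p_k/q_k = 40/3
k=2  a_k=1  p_k/q_k = 53/4
k=3  a_k=3  p_k/q_k = 199/15
(x₁, y₁) = (199, 15);  199² − 176·15² = 1 ✓
(x_2, y_2) = (199·199 + 176·15·15, 199·15 + 15·199) = (79201, 5970)
(x_3, y_3) = (199·79201 + 176·15·5970, 199·5970 + 15·79201) = (31521799, 2376045)
(x_4, y_4) = (199·31521799 + 176·15·2376045, 199·2376045 + 15·31521799) = (12545596801, 945659940)
(x_5, y_5) = (199·12545596801 + 176·15·945659940, 199·945659940 + 15·12545596801) = (4993116004999, 376370280075)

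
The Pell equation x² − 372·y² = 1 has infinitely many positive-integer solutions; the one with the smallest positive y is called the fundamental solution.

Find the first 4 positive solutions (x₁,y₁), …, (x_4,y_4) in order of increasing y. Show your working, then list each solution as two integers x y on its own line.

12151 630
295293601 15310260
7176225079351 372069937890
174396621583094401 9042043615292520

d=372: √d = [19; 3,2,12,2,3,38] (ℓ=6, even), read p_5/q_5
i=0: a=19 ⇒ p=19, q=1
i=1: a=3 ⇒ p=58, q=3
i=2: a=2 ⇒ p=135, q=7
i=3: a=12 ⇒ p=1678, q=87
i=4: a=2 ⇒ p=3491, q=181
i=5: a=3 ⇒ p=12151, q=630
→ (12151, 630).  Check: 12151²=147646801, 372·630²=147646800, difference 1.
(x_2, y_2) = (12151·12151 + 372·630·630, 12151·630 + 630·12151) = (295293601, 15310260)
(x_3, y_3) = (12151·295293601 + 372·630·15310260, 12151·15310260 + 630·295293601) = (7176225079351, 372069937890)
(x_4, y_4) = (12151·7176225079351 + 372·630·372069937890, 12151·372069937890 + 630·7176225079351) = (174396621583094401, 9042043615292520)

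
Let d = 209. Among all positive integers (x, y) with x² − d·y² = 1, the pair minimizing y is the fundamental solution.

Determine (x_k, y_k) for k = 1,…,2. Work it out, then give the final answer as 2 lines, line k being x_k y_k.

√209 → a₀=14, period (2,5,3,2,3,5,2,28); ℓ=8 even so k=7
a_0=14:  p_0=14·1+0=14,  q_0=14·0+1=1
…
a_2=5:  p_2=5·29+14=159,  q_2=5·2+1=11
a_3=3:  p_3=3·159+29=506,  q_3=3·11+2=35
a_4=2:  p_4=2·506+159=1171,  q_4=2·35+11=81
…
a_6=5:  p_6=5·4019+1171=21266,  q_6=5·278+81=1471
a_7=2:  p_7=2·21266+4019=46551,  q_7=2·1471+278=3220
(x₁, y₁) = (46551, 3220);  46551² − 209·3220² = 1 ✓
(46551+3220√209)^2 = 4333991201 + 299788440√209

46551 3220
4333991201 299788440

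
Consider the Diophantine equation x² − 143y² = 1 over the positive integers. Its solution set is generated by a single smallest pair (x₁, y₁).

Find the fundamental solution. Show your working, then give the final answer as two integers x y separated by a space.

12 1

√143 = [11; 1,22, …], period ℓ=2 (even) → k=1
i=0: a=11 ⇒ p=11, q=1
i=1: a=1 ⇒ p=12, q=1
→ (12, 1).  Check: 12²=144, 143·1²=143, difference 1.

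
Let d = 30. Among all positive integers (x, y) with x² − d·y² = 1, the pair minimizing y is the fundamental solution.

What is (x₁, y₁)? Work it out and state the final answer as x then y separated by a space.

11 2

√30 → a₀=5, period (2,10); ℓ=2 even so k=1
k=0  a_k=5  p_k/q_k = 5/1
k=1  a_k=2  p_k/q_k = 11/2
→ (11, 2).  Check: 11²=121, 30·2²=120, difference 1.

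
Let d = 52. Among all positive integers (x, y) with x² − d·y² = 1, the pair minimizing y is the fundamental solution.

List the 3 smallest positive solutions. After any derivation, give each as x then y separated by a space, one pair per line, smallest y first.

649 90
842401 116820
1093435849 151632270

d=52: √d = [7; 4,1,2,1,4,14] (ℓ=6, even), read p_5/q_5
a_0=7:  p_0=7·1+0=7,  q_0=7·0+1=1
…
a_3=2:  p_3=2·36+29=101,  q_3=2·5+4=14
a_4=1:  p_4=1·101+36=137,  q_4=1·14+5=19
a_5=4:  p_5=4·137+101=649,  q_5=4·19+14=90
(x₁, y₁) = (649, 90);  649² − 52·90² = 1 ✓
n=2: (649,90)∘(649,90) = (649·649+52·90·90, 649·90+90·649) = (842401,116820)
n=3: (842401,116820)∘(649,90) = (649·842401+52·90·116820, 649·116820+90·842401) = (1093435849,151632270)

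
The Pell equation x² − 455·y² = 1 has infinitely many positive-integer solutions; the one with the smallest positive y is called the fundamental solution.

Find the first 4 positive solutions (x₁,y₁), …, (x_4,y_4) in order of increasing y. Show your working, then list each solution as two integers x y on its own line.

√455 = [21; 3,42, …], period ℓ=2 (even) → k=1
k=0  a_k=21  p_k/q_k = 21/1
k=1  a_k=3  p_k/q_k = 64/3
(x₁, y₁) = (64, 3);  64² − 455·3² = 1 ✓
(x_2, y_2) = (64·64 + 455·3·3, 64·3 + 3·64) = (8191, 384)
(x_3, y_3) = (64·8191 + 455·3·384, 64·384 + 3·8191) = (1048384, 49149)
(x_4, y_4) = (64·1048384 + 455·3·49149, 64·49149 + 3·1048384) = (134184961, 6290688)

64 3
8191 384
1048384 49149
134184961 6290688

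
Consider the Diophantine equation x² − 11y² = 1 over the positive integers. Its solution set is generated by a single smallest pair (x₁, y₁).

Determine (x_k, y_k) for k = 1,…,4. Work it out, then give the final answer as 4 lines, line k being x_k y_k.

√11 → a₀=3, period (3,6); ℓ=2 even so k=1
k=0  a_k=3  p_k/q_k = 3/1
k=1  a_k=3  p_k/q_k = 10/3
(x₁, y₁) = (10, 3);  10² − 11·3² = 1 ✓
(10+3√11)^2 = 199 + 60√11
(10+3√11)^3 = 3970 + 1197√11
(10+3√11)^4 = 79201 + 23880√11

10 3
199 60
3970 1197
79201 23880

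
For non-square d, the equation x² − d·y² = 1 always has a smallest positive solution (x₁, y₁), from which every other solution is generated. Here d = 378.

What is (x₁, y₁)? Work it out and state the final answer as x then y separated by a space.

8749 450

d=378: √d = [19; 2,3,1,4,1,3,2,38] (ℓ=8, even), read p_7/q_7
step 0: (19, 1)  from 19·(1,0) + (0,1)
…
step 5: (1011, 52)  from 1·(836,43) + (175,9)
step 6: (3869, 199)  from 3·(1011,52) + (836,43)
step 7: (8749, 450)  from 2·(3869,199) + (1011,52)
→ (8749, 450).  Check: 8749²=76545001, 378·450²=76545000, difference 1.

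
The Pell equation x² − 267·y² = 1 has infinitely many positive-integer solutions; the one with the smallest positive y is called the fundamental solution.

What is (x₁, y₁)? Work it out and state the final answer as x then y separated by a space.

d=267: √d = [16; 2,1,15,1,2,32] (ℓ=6, even), read p_5/q_5
step 0: (16, 1)  from 16·(1,0) + (0,1)
step 1: (33, 2)  from 2·(16,1) + (1,0)
step 2: (49, 3)  from 1·(33,2) + (16,1)
…
step 4: (817, 50)  from 1·(768,47) + (49,3)
step 5: (2402, 147)  from 2·(817,50) + (768,47)
→ (2402, 147).  Check: 2402²=5769604, 267·147²=5769603, difference 1.

2402 147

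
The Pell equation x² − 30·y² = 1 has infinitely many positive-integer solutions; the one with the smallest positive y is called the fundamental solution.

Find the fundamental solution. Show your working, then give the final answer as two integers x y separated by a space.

[5; 2,10] for √30; ℓ=2 ⇒ convergent index 1
k=0  a_k=5  p_k/q_k = 5/1
k=1  a_k=2  p_k/q_k = 11/2
fundamental: x₁=11, y₁=2  (since 121 − 30·4 = 1)

11 2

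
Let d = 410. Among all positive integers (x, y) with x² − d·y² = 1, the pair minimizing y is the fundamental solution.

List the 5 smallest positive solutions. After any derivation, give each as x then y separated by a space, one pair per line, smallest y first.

81 4
13121 648
2125521 104972
344321281 17004816
55777922001 2754675220

√410 = [20; 4,40, …], period ℓ=2 (even) → k=1
step 0: (20, 1)  from 20·(1,0) + (0,1)
step 1: (81, 4)  from 4·(20,1) + (1,0)
fundamental: x₁=81, y₁=4  (since 6561 − 410·16 = 1)
(x_2, y_2) = (81·81 + 410·4·4, 81·4 + 4·81) = (13121, 648)
(x_3, y_3) = (81·13121 + 410·4·648, 81·648 + 4·13121) = (2125521, 104972)
(x_4, y_4) = (81·2125521 + 410·4·104972, 81·104972 + 4·2125521) = (344321281, 17004816)
(x_5, y_5) = (81·344321281 + 410·4·17004816, 81·17004816 + 4·344321281) = (55777922001, 2754675220)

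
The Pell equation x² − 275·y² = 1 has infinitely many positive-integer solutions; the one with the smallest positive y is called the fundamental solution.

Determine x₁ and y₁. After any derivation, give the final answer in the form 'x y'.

199 12

[16; 1,1,2,1,1,32] for √275; ℓ=6 ⇒ convergent index 5
k=0  a_k=16  p_k/q_k = 16/1
k=1  a_k=1  p_k/q_k = 17/1
k=2  a_k=1  p_k/q_k = 33/2
k=3  a_k=2  p_k/q_k = 83/5
k=4  a_k=1  p_k/q_k = 116/7
k=5  a_k=1  p_k/q_k = 199/12
fundamental: x₁=199, y₁=12  (since 39601 − 275·144 = 1)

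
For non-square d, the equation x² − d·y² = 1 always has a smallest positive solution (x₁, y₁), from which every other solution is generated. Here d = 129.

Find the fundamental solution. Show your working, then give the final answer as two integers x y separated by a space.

16855 1484

√129 = [11; 2,1,3,1,6,1,3,1,2,22, …], period ℓ=10 (even) → k=9
a_0=11:  p_0=11·1+0=11,  q_0=11·0+1=1
…
a_3=3:  p_3=3·34+23=125,  q_3=3·3+2=11
…
a_8=1:  p_8=1·4793+1238=6031,  q_8=1·422+109=531
a_9=2:  p_9=2·6031+4793=16855,  q_9=2·531+422=1484
(x₁, y₁) = (16855, 1484);  16855² − 129·1484² = 1 ✓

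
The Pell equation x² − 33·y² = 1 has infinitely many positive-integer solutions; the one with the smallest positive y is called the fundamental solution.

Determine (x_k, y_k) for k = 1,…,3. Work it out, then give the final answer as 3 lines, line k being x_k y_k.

√33 → a₀=5, period (1,2,1,10); ℓ=4 even so k=3
a_0=5:  p_0=5·1+0=5,  q_0=5·0+1=1
…
a_2=2:  p_2=2·6+5=17,  q_2=2·1+1=3
a_3=1:  p_3=1·17+6=23,  q_3=1·3+1=4
(x₁, y₁) = (23, 4);  23² − 33·4² = 1 ✓
n=2: (23,4)∘(23,4) = (23·23+33·4·4, 23·4+4·23) = (1057,184)
n=3: (1057,184)∘(23,4) = (23·1057+33·4·184, 23·184+4·1057) = (48599,8460)

23 4
1057 184
48599 8460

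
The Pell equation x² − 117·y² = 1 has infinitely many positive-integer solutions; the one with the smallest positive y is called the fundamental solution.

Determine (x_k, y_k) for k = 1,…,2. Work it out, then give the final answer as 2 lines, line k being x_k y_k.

649 60
842401 77880

√117 → a₀=10, period (1,4,2,4,1,20); ℓ=6 even so k=5
a_0=10:  p_0=10·1+0=10,  q_0=10·0+1=1
a_1=1:  p_1=1·10+1=11,  q_1=1·1+0=1
a_2=4:  p_2=4·11+10=54,  q_2=4·1+1=5
a_3=2:  p_3=2·54+11=119,  q_3=2·5+1=11
a_4=4:  p_4=4·119+54=530,  q_4=4·11+5=49
a_5=1:  p_5=1·530+119=649,  q_5=1·49+11=60
(x₁, y₁) = (649, 60);  649² − 117·60² = 1 ✓
n=2: (649,60)∘(649,60) = (649·649+117·60·60, 649·60+60·649) = (842401,77880)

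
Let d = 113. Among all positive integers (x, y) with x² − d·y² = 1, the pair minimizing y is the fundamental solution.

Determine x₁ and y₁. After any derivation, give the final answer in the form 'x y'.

1204353 113296

√113 → a₀=10, period (1,1,1,2,2,1,1,1,20); ℓ=9 odd so k=17
a_0=10:  p_0=10·1+0=10,  q_0=10·0+1=1
a_1=1:  p_1=1·10+1=11,  q_1=1·1+0=1
a_2=1:  p_2=1·11+10=21,  q_2=1·1+1=2
…
a_4=2:  p_4=2·32+21=85,  q_4=2·3+2=8
a_5=2:  p_5=2·85+32=202,  q_5=2·8+3=19
…
a_7=1:  p_7=1·287+202=489,  q_7=1·27+19=46
…
a_10=1:  p_10=1·16009+776=16785,  q_10=1·1506+73=1579
a_11=1:  p_11=1·16785+16009=32794,  q_11=1·1579+1506=3085
a_12=1:  p_12=1·32794+16785=49579,  q_12=1·3085+1579=4664
a_13=2:  p_13=2·49579+32794=131952,  q_13=2·4664+3085=12413
a_14=2:  p_14=2·131952+49579=313483,  q_14=2·12413+4664=29490
a_15=1:  p_15=1·313483+131952=445435,  q_15=1·29490+12413=41903
a_16=1:  p_16=1·445435+313483=758918,  q_16=1·41903+29490=71393
a_17=1:  p_17=1·758918+445435=1204353,  q_17=1·71393+41903=113296
→ (1204353, 113296).  Check: 1204353²=1450466148609, 113·113296²=1450466148608, difference 1.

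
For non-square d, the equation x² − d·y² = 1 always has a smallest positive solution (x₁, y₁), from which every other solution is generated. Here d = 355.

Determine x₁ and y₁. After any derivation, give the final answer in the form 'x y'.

954809 50676

√355 = [18; 1,5,3,3,1,6,1,3,3,5,1,36, …], period ℓ=12 (even) → k=11
i=0: a=18 ⇒ p=18, q=1
…
i=2: a=5 ⇒ p=113, q=6
…
i=5: a=1 ⇒ p=1545, q=82
i=6: a=6 ⇒ p=10457, q=555
…
i=8: a=3 ⇒ p=46463, q=2466
…
i=10: a=5 ⇒ p=803418, q=42641
i=11: a=1 ⇒ p=954809, q=50676
(x₁, y₁) = (954809, 50676);  954809² − 355·50676² = 1 ✓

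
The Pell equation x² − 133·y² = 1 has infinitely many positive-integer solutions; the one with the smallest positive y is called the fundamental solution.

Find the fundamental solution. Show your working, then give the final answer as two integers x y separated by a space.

2588599 224460

√133 → a₀=11, period (1,1,7,5,1,…,1,1,22); ℓ=16 even so k=15
k=0  a_k=11  p_k/q_k = 11/1
k=1  a_k=1  p_k/q_k = 12/1
k=2  a_k=1  p_k/q_k = 23/2
k=3  a_k=7  p_k/q_k = 173/15
…
k=5  a_k=1  p_k/q_k = 1061/92
…
k=7  a_k=1  p_k/q_k = 3010/261
k=8  a_k=2  p_k/q_k = 7969/691
k=9  a_k=1  p_k/q_k = 10979/952
k=10  a_k=1  p_k/q_k = 18948/1643
…
k=12  a_k=5  p_k/q_k = 168583/14618
k=13  a_k=7  p_k/q_k = 1210008/104921
k=14  a_k=1  p_k/q_k = 1378591/119539
k=15  a_k=1  p_k/q_k = 2588599/224460
→ (2588599, 224460).  Check: 2588599²=6700844782801, 133·224460²=6700844782800, difference 1.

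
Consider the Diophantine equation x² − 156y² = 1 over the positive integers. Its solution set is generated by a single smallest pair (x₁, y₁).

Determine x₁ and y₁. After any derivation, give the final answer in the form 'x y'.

25 2

√156 = [12; 2,24, …], period ℓ=2 (even) → k=1
a_0=12:  p_0=12·1+0=12,  q_0=12·0+1=1
a_1=2:  p_1=2·12+1=25,  q_1=2·1+0=2
fundamental: x₁=25, y₁=2  (since 625 − 156·4 = 1)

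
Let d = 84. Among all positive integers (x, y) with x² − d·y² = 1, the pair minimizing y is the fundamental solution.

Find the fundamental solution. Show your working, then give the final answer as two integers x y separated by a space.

√84 → a₀=9, period (6,18); ℓ=2 even so k=1
i=0: a=9 ⇒ p=9, q=1
i=1: a=6 ⇒ p=55, q=6
fundamental: x₁=55, y₁=6  (since 3025 − 84·36 = 1)

55 6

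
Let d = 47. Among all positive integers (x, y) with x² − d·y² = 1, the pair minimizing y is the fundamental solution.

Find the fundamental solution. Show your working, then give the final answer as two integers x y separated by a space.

√47 → a₀=6, period (1,5,1,12); ℓ=4 even so k=3
i=0: a=6 ⇒ p=6, q=1
…
i=2: a=5 ⇒ p=41, q=6
i=3: a=1 ⇒ p=48, q=7
→ (48, 7).  Check: 48²=2304, 47·7²=2303, difference 1.

48 7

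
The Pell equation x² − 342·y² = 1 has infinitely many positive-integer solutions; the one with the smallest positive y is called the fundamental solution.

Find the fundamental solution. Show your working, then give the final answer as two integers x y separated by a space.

[18; 2,36] for √342; ℓ=2 ⇒ convergent index 1
i=0: a=18 ⇒ p=18, q=1
i=1: a=2 ⇒ p=37, q=2
→ (37, 2).  Check: 37²=1369, 342·2²=1368, difference 1.

37 2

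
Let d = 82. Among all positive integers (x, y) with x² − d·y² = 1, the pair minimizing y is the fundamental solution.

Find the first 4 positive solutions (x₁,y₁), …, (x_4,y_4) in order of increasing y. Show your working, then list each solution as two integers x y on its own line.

√82 → a₀=9, period (18); ℓ=1 odd so k=1
k=0  a_k=9  p_k/q_k = 9/1
k=1  a_k=18  p_k/q_k = 163/18
fundamental: x₁=163, y₁=18  (since 26569 − 82·324 = 1)
n=2: (163,18)∘(163,18) = (163·163+82·18·18, 163·18+18·163) = (53137,5868)
n=3: (53137,5868)∘(163,18) = (163·53137+82·18·5868, 163·5868+18·53137) = (17322499,1912950)
n=4: (17322499,1912950)∘(163,18) = (163·17322499+82·18·1912950, 163·1912950+18·17322499) = (5647081537,623615832)

163 18
53137 5868
17322499 1912950
5647081537 623615832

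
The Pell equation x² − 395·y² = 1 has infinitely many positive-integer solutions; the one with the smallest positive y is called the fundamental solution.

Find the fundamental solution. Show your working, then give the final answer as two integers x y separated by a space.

159 8

[19; 1,6,1,38] for √395; ℓ=4 ⇒ convergent index 3
i=0: a=19 ⇒ p=19, q=1
i=1: a=1 ⇒ p=20, q=1
i=2: a=6 ⇒ p=139, q=7
i=3: a=1 ⇒ p=159, q=8
fundamental: x₁=159, y₁=8  (since 25281 − 395·64 = 1)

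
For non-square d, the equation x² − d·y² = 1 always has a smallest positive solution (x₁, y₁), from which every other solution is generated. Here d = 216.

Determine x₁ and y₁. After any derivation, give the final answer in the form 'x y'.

[14; 1,2,3,2,1,28] for √216; ℓ=6 ⇒ convergent index 5
step 0: (14, 1)  from 14·(1,0) + (0,1)
step 1: (15, 1)  from 1·(14,1) + (1,0)
…
step 4: (338, 23)  from 2·(147,10) + (44,3)
step 5: (485, 33)  from 1·(338,23) + (147,10)
(x₁, y₁) = (485, 33);  485² − 216·33² = 1 ✓

485 33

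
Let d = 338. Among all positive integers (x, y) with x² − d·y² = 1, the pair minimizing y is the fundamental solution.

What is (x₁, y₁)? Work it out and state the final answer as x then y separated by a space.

114243 6214

√338 = [18; 2,1,1,2,36, …], period ℓ=5 (odd) → k=9
i=0: a=18 ⇒ p=18, q=1
i=1: a=2 ⇒ p=37, q=2
i=2: a=1 ⇒ p=55, q=3
i=3: a=1 ⇒ p=92, q=5
…
i=7: a=1 ⇒ p=26327, q=1432
i=8: a=1 ⇒ p=43958, q=2391
i=9: a=2 ⇒ p=114243, q=6214
fundamental: x₁=114243, y₁=6214  (since 13051463049 − 338·38613796 = 1)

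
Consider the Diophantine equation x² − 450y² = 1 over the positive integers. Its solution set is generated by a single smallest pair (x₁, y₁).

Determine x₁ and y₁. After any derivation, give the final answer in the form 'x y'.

√450 → a₀=21, period (4,1,2,4,2,1,4,42); ℓ=8 even so k=7
step 0: (21, 1)  from 21·(1,0) + (0,1)
step 1: (85, 4)  from 4·(21,1) + (1,0)
…
step 3: (297, 14)  from 2·(106,5) + (85,4)
step 4: (1294, 61)  from 4·(297,14) + (106,5)
step 5: (2885, 136)  from 2·(1294,61) + (297,14)
step 6: (4179, 197)  from 1·(2885,136) + (1294,61)
step 7: (19601, 924)  from 4·(4179,197) + (2885,136)
fundamental: x₁=19601, y₁=924  (since 384199201 − 450·853776 = 1)

19601 924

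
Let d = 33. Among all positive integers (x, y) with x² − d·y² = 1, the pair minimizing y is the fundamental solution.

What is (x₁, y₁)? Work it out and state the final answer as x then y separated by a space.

23 4

[5; 1,2,1,10] for √33; ℓ=4 ⇒ convergent index 3
k=0  a_k=5  p_k/q_k = 5/1
k=1  a_k=1  p_k/q_k = 6/1
k=2  a_k=2  p_k/q_k = 17/3
k=3  a_k=1  p_k/q_k = 23/4
(x₁, y₁) = (23, 4);  23² − 33·4² = 1 ✓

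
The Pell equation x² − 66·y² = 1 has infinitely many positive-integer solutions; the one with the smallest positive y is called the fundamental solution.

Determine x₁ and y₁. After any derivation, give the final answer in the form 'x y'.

[8; 8,16] for √66; ℓ=2 ⇒ convergent index 1
i=0: a=8 ⇒ p=8, q=1
i=1: a=8 ⇒ p=65, q=8
fundamental: x₁=65, y₁=8  (since 4225 − 66·64 = 1)

65 8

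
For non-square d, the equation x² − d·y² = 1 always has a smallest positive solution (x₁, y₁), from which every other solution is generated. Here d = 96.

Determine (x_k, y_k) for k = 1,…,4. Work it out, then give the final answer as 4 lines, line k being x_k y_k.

49 5
4801 490
470449 48015
46099201 4704980

[9; 1,3,1,18] for √96; ℓ=4 ⇒ convergent index 3
i=0: a=9 ⇒ p=9, q=1
…
i=2: a=3 ⇒ p=39, q=4
i=3: a=1 ⇒ p=49, q=5
(x₁, y₁) = (49, 5);  49² − 96·5² = 1 ✓
n=2: (49,5)∘(49,5) = (49·49+96·5·5, 49·5+5·49) = (4801,490)
n=3: (4801,490)∘(49,5) = (49·4801+96·5·490, 49·490+5·4801) = (470449,48015)
n=4: (470449,48015)∘(49,5) = (49·470449+96·5·48015, 49·48015+5·470449) = (46099201,4704980)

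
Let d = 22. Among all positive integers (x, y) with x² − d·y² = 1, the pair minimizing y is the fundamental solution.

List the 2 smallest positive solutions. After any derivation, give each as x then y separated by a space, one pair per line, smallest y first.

d=22: √d = [4; 1,2,4,2,1,8] (ℓ=6, even), read p_5/q_5
a_0=4:  p_0=4·1+0=4,  q_0=4·0+1=1
a_1=1:  p_1=1·4+1=5,  q_1=1·1+0=1
…
a_3=4:  p_3=4·14+5=61,  q_3=4·3+1=13
a_4=2:  p_4=2·61+14=136,  q_4=2·13+3=29
a_5=1:  p_5=1·136+61=197,  q_5=1·29+13=42
(x₁, y₁) = (197, 42);  197² − 22·42² = 1 ✓
k=2:  x_2 = 197·197+22·42·42 = 77617,  y_2 = 197·42+42·197 = 16548

197 42
77617 16548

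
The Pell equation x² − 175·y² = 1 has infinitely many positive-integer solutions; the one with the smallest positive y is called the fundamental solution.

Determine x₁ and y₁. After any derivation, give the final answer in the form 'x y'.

2024 153

d=175: √d = [13; 4,2,1,2,4,26] (ℓ=6, even), read p_5/q_5
i=0: a=13 ⇒ p=13, q=1
…
i=2: a=2 ⇒ p=119, q=9
i=3: a=1 ⇒ p=172, q=13
i=4: a=2 ⇒ p=463, q=35
i=5: a=4 ⇒ p=2024, q=153
(x₁, y₁) = (2024, 153);  2024² − 175·153² = 1 ✓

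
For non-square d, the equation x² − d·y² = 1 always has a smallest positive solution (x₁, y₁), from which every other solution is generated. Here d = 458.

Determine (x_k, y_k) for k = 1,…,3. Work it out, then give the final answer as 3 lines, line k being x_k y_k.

22899 1070
1048728401 49003860
48029663286099 2244278779210

d=458: √d = [21; 2,2,42] (ℓ=3, odd), read p_5/q_5
step 0: (21, 1)  from 21·(1,0) + (0,1)
step 1: (43, 2)  from 2·(21,1) + (1,0)
step 2: (107, 5)  from 2·(43,2) + (21,1)
…
step 4: (9181, 429)  from 2·(4537,212) + (107,5)
step 5: (22899, 1070)  from 2·(9181,429) + (4537,212)
(x₁, y₁) = (22899, 1070);  22899² − 458·1070² = 1 ✓
(x_2, y_2) = (22899·22899 + 458·1070·1070, 22899·1070 + 1070·22899) = (1048728401, 49003860)
(x_3, y_3) = (22899·1048728401 + 458·1070·49003860, 22899·49003860 + 1070·1048728401) = (48029663286099, 2244278779210)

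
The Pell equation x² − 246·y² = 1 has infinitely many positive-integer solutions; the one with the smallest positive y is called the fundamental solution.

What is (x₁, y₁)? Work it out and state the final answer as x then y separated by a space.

88805 5662

√246 = [15; 1,2,5,1,14,1,5,2,1,30, …], period ℓ=10 (even) → k=9
i=0: a=15 ⇒ p=15, q=1
…
i=3: a=5 ⇒ p=251, q=16
i=4: a=1 ⇒ p=298, q=19
…
i=7: a=5 ⇒ p=28028, q=1787
i=8: a=2 ⇒ p=60777, q=3875
i=9: a=1 ⇒ p=88805, q=5662
fundamental: x₁=88805, y₁=5662  (since 7886328025 − 246·32058244 = 1)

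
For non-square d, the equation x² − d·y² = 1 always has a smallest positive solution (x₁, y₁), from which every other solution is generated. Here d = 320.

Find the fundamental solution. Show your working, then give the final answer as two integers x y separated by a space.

√320 → a₀=17, period (1,7,1,34); ℓ=4 even so k=3
step 0: (17, 1)  from 17·(1,0) + (0,1)
…
step 2: (143, 8)  from 7·(18,1) + (17,1)
step 3: (161, 9)  from 1·(143,8) + (18,1)
(x₁, y₁) = (161, 9);  161² − 320·9² = 1 ✓

161 9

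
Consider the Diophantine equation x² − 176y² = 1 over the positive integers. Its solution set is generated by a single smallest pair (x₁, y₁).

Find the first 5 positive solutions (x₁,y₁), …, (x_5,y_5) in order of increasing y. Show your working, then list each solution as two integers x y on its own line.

199 15
79201 5970
31521799 2376045
12545596801 945659940
4993116004999 376370280075

d=176: √d = [13; 3,1,3,26] (ℓ=4, even), read p_3/q_3
i=0: a=13 ⇒ p=13, q=1
…
i=2: a=1 ⇒ p=53, q=4
i=3: a=3 ⇒ p=199, q=15
→ (199, 15).  Check: 199²=39601, 176·15²=39600, difference 1.
(199+15√176)^2 = 79201 + 5970√176
(199+15√176)^3 = 31521799 + 2376045√176
(199+15√176)^4 = 12545596801 + 945659940√176
(199+15√176)^5 = 4993116004999 + 376370280075√176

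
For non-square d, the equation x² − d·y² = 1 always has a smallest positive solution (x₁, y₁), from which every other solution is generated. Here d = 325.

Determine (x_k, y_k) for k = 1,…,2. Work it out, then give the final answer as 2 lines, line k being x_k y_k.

649 36
842401 46728

√325 = [18; 36, …], period ℓ=1 (odd) → k=1
step 0: (18, 1)  from 18·(1,0) + (0,1)
step 1: (649, 36)  from 36·(18,1) + (1,0)
fundamental: x₁=649, y₁=36  (since 421201 − 325·1296 = 1)
(x_2, y_2) = (649·649 + 325·36·36, 649·36 + 36·649) = (842401, 46728)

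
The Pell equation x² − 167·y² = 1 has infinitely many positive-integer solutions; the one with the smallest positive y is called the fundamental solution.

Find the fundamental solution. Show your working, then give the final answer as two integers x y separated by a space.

[12; 1,11,1,24] for √167; ℓ=4 ⇒ convergent index 3
step 0: (12, 1)  from 12·(1,0) + (0,1)
…
step 2: (155, 12)  from 11·(13,1) + (12,1)
step 3: (168, 13)  from 1·(155,12) + (13,1)
(x₁, y₁) = (168, 13);  168² − 167·13² = 1 ✓

168 13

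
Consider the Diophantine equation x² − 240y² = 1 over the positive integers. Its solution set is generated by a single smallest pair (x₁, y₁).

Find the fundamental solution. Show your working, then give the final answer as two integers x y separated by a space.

31 2

√240 = [15; 2,30, …], period ℓ=2 (even) → k=1
k=0  a_k=15  p_k/q_k = 15/1
k=1  a_k=2  p_k/q_k = 31/2
→ (31, 2).  Check: 31²=961, 240·2²=960, difference 1.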